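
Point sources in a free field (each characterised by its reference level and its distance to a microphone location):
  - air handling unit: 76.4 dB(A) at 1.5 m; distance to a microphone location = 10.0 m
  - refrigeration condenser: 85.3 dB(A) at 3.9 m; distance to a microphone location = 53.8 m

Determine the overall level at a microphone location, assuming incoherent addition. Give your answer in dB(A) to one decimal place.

Apply inverse-square spreading to bring every level to the receiver, then sum 10^(L/10).
air handling unit: 76.4 − 20·log₁₀(10.0/1.5) = 76.4 − 16.48 = 59.92 dB(A).
refrigeration condenser: 85.3 − 20·log₁₀(53.8/3.9) = 85.3 − 22.79 = 62.51 dB(A).
Σ 10^(L/10) = 2.763e+06 → L_total = 10·log₁₀(2.763e+06) = 64.41 dB(A).

64.4 dB(A)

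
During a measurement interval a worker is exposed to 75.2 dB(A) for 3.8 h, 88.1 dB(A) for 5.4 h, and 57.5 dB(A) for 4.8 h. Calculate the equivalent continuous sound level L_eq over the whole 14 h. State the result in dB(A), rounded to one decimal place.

L_eq = 10·log₁₀[(1/T)·Σ tᵢ·10^(Lᵢ/10)] with T = 14 h.
Σ tᵢ·10^(Lᵢ/10) = 3.8·10^(75.2/10) + 5.4·10^(88.1/10) + 4.8·10^(57.5/10) = 3.615e+09.
L_eq = 10·log₁₀(3.615e+09/14) = 84.12 dB(A).

84.1 dB(A)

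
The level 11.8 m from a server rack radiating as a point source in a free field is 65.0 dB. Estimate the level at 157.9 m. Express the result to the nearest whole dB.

42 dB

Spherical spreading from a point source gives a 20·log₁₀(r₂/r₁) drop.
L₂ = 65.0 − 20·log₁₀(157.9/11.8) = 65.0 − 22.530 = 42.47 dB.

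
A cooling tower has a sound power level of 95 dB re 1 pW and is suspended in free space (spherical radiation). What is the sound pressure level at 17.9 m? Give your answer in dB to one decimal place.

59.0 dB

Free-field spherical radiation: L_p = L_w − 10·log₁₀(4π·r²), r = 17.9 m.
4π·r² = 4026 m², 10·log₁₀ of that is 36.049 dB.
L_p = 95 − 36.049 = 58.95 dB.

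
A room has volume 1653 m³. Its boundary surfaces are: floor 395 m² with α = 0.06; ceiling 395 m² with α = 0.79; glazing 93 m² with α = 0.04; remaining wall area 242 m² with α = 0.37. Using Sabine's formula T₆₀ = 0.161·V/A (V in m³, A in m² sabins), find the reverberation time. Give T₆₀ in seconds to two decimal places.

0.62 s

A = Σ Sᵢαᵢ = 395·0.06 + 395·0.79 + 93·0.04 + 242·0.37 = 429.01 m².
T₆₀ = 0.161·V/A = 0.161·1653/429.01 = 0.620 s.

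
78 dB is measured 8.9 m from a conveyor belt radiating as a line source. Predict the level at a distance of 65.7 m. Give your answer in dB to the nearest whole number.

69 dB

For a line source, L₂ = L₁ − 10·log₁₀(r₂/r₁).
L₂ = 78 − 10·log₁₀(65.7/8.9) = 78 − 8.682 = 69.32 dB.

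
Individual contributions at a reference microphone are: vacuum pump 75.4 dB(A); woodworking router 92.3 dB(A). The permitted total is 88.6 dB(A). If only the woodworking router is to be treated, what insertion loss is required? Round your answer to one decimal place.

Fixed contribution from the other source: Σ 10^(L/10) = 10^(75.4/10) = 3.467e+07 (75.40 dB(A)).
The limit corresponds to 10^(88.6/10) = 7.244e+08; subtracting the fixed part leaves 6.898e+08 for the woodworking router, i.e. 88.39 dB(A).
Required insertion loss = 92.3 − 88.39 = 3.91 dB.

3.9 dB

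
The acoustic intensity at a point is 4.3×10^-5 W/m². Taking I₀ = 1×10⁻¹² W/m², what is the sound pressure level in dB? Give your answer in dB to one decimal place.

76.3 dB

Dividing by I₀ shifts the exponent by 12: I/I₀ = 4.3×10^7.
L = 10·(0.6335 + 7) = 76.33 dB.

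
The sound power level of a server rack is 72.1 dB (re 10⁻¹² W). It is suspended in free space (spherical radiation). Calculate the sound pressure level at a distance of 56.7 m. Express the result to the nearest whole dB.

The power spreads over a sphere of area 4π·r², so L_p = L_w − 10·log₁₀(4π·r²).
4π·r² = 4.04e+04 m², 10·log₁₀ of that is 46.064 dB.
L_p = 72.1 − 46.064 = 26.04 dB.

26 dB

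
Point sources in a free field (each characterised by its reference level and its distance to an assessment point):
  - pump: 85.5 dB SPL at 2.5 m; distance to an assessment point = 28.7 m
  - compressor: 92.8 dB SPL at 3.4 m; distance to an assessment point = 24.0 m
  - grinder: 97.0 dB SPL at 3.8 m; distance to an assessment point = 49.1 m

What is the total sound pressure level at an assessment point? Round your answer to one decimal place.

78.5 dB SPL

Apply inverse-square spreading to bring every level to the receiver, then sum 10^(L/10).
pump: 85.5 − 20·log₁₀(28.7/2.5) = 85.5 − 21.20 = 64.30 dB SPL.
compressor: 92.8 − 20·log₁₀(24.0/3.4) = 92.8 − 16.97 = 75.83 dB SPL.
grinder: 97.0 − 20·log₁₀(49.1/3.8) = 97.0 − 22.23 = 74.77 dB SPL.
Σ 10^(L/10) = 7.095e+07 → L_total = 10·log₁₀(7.095e+07) = 78.51 dB SPL.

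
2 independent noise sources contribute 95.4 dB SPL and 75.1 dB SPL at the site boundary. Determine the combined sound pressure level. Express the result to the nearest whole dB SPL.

For uncorrelated sources the intensities add, so convert each level to linear form, sum, and take 10·log₁₀ of the total.
Σ 10^(L/10) = 10^(95.4/10) + 10^(75.1/10) = 3.500e+09.
L_total = 10·log₁₀(3.500e+09) = 95.44 dB SPL.

95 dB SPL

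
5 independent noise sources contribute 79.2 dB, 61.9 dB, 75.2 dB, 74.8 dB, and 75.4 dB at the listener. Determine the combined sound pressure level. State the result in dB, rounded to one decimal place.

82.6 dB

For uncorrelated sources the intensities add, so convert each level to linear form, sum, and take 10·log₁₀ of the total.
Σ 10^(L/10) = 10^(79.2/10) + 10^(61.9/10) + 10^(75.2/10) + 10^(74.8/10) + 10^(75.4/10) = 1.827e+08.
L_total = 10·log₁₀(1.827e+08) = 82.62 dB.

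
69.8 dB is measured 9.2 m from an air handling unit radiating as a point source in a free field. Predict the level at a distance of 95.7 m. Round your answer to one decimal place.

Point-source attenuation: ΔL = 20·log₁₀(r₂/r₁) = 20·log₁₀(95.7/9.2) = 20.342 dB.
L₂ = 69.8 − 20·log₁₀(95.7/9.2) = 69.8 − 20.342 = 49.46 dB.

49.5 dB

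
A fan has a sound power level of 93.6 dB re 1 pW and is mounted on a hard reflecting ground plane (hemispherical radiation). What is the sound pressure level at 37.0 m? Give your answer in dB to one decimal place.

54.3 dB

L_p = L_w − 10·log₁₀(2π·r²) with r = 37.0 m.
2π·r² = 8602 m², 10·log₁₀ of that is 39.346 dB.
L_p = 93.6 − 39.346 = 54.25 dB.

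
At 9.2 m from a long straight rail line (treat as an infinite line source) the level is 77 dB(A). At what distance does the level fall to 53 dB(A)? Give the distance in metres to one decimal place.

The 24.0 dB drop corresponds to a distance ratio of 10^(24.0/10) for a line source.
r₂ = 9.2·10^((77−53)/10) = 9.2·10^(24.0/10) = 2310.94 m.

2310.9 m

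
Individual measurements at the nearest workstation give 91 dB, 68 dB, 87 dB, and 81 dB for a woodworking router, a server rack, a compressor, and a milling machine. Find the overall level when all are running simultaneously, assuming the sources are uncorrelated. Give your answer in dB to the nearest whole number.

93 dB

Incoherent sources combine by intensity addition: L_total = 10·log₁₀(Σ 10^(L_i/10)).
Σ 10^(L/10) = 10^(91/10) + 10^(68/10) + 10^(87/10) + 10^(81/10) = 1.892e+09.
L_total = 10·log₁₀(1.892e+09) = 92.77 dB.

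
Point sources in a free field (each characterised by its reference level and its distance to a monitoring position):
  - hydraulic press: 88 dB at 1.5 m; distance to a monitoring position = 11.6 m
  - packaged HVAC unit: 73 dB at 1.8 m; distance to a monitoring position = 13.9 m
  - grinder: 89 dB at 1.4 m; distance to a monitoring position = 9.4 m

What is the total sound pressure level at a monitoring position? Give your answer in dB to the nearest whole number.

Apply inverse-square spreading to bring every level to the receiver, then sum 10^(L/10).
hydraulic press: 88 − 20·log₁₀(11.6/1.5) = 88 − 17.77 = 70.23 dB.
packaged HVAC unit: 73 − 20·log₁₀(13.9/1.8) = 73 − 17.75 = 55.25 dB.
grinder: 89 − 20·log₁₀(9.4/1.4) = 89 − 16.54 = 72.46 dB.
Σ 10^(L/10) = 2.850e+07 → L_total = 10·log₁₀(2.850e+07) = 74.55 dB.

75 dB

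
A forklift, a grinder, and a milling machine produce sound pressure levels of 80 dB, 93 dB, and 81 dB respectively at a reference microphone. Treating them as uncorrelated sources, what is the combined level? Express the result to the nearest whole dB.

Incoherent sources combine by intensity addition: L_total = 10·log₁₀(Σ 10^(L_i/10)).
Σ 10^(L/10) = 10^(80/10) + 10^(93/10) + 10^(81/10) = 2.221e+09.
L_total = 10·log₁₀(2.221e+09) = 93.47 dB.

93 dB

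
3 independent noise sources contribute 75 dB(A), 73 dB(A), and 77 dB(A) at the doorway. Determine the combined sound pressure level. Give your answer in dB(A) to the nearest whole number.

80 dB(A)

Incoherent sources combine by intensity addition: L_total = 10·log₁₀(Σ 10^(L_i/10)).
Σ 10^(L/10) = 10^(75/10) + 10^(73/10) + 10^(77/10) = 1.017e+08.
L_total = 10·log₁₀(1.017e+08) = 80.07 dB(A).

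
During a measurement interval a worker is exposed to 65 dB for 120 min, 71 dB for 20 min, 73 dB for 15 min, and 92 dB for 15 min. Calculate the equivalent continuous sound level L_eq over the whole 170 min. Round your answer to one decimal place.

81.6 dB

L_eq = 10·log₁₀[(1/T)·Σ tᵢ·10^(Lᵢ/10)] with T = 170 min.
Σ tᵢ·10^(Lᵢ/10) = 120·10^(65/10) + 20·10^(71/10) + 15·10^(73/10) + 15·10^(92/10) = 2.470e+10.
L_eq = 10·log₁₀(2.470e+10/170) = 81.62 dB.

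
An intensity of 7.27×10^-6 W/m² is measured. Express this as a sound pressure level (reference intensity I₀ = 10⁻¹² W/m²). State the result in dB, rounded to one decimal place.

68.6 dB

Dividing by I₀ shifts the exponent by 12: I/I₀ = 7.27×10^6.
L = 10·(0.8615 + 6) = 68.62 dB.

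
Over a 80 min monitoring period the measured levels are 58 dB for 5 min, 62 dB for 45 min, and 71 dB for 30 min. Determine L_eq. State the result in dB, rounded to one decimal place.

The energy average is taken in the linear domain: L_eq = 10·log₁₀[(Σ tᵢ·10^(Lᵢ/10))/T], T = 80 min.
Σ tᵢ·10^(Lᵢ/10) = 5·10^(58/10) + 45·10^(62/10) + 30·10^(71/10) = 4.522e+08.
L_eq = 10·log₁₀(4.522e+08/80) = 67.52 dB.

67.5 dB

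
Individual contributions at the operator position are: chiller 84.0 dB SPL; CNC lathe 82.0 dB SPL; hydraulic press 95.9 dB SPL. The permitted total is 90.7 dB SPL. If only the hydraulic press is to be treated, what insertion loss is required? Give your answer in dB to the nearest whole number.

7 dB

The untreated sources together contribute 10^(84.0/10) + 10^(82.0/10) = 4.097e+08, i.e. 86.12 dB SPL.
The limit corresponds to 10^(90.7/10) = 1.175e+09; subtracting the fixed part leaves 7.652e+08 for the hydraulic press, i.e. 88.84 dB SPL.
So the hydraulic press must be reduced from 95.9 to 88.84 dB SPL: IL = 7.06 dB.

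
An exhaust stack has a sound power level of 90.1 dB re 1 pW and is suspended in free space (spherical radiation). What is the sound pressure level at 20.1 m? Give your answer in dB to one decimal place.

Free-field spherical radiation: L_p = L_w − 10·log₁₀(4π·r²), r = 20.1 m.
4π·r² = 5077 m², 10·log₁₀ of that is 37.056 dB.
L_p = 90.1 − 37.056 = 53.04 dB.

53.0 dB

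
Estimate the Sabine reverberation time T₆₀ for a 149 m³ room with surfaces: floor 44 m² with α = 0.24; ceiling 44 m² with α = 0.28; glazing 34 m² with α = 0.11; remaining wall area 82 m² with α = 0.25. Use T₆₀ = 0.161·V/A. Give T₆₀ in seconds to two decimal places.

0.51 s

Summing Sᵢαᵢ: 44·0.24 + 44·0.28 + 34·0.11 + 82·0.25 = 47.12 m².
T₆₀ = 0.161·V/A = 0.161·149/47.12 = 0.509 s.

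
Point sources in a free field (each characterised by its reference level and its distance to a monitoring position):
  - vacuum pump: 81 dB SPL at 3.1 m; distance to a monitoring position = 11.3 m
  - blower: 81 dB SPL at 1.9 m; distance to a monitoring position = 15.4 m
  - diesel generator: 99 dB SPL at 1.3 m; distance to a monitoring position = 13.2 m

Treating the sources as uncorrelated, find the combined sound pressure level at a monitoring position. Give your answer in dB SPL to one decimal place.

Propagate each source to the receiver with L = L_ref − 20·log₁₀(r/r_ref), then add intensities.
vacuum pump: 81 − 20·log₁₀(11.3/3.1) = 81 − 11.23 = 69.77 dB SPL.
blower: 81 − 20·log₁₀(15.4/1.9) = 81 − 18.18 = 62.82 dB SPL.
diesel generator: 99 − 20·log₁₀(13.2/1.3) = 99 − 20.13 = 78.87 dB SPL.
Σ 10^(L/10) = 8.844e+07 → L_total = 10·log₁₀(8.844e+07) = 79.47 dB SPL.

79.5 dB SPL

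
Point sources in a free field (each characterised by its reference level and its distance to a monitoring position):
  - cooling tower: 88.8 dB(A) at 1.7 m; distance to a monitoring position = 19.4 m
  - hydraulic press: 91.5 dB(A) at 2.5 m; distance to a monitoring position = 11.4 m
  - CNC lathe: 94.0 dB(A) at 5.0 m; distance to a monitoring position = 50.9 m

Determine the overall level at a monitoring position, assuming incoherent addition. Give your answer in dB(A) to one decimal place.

First find each source's level at the receiver (point-source: −20·log₁₀(r/r_ref)), then combine on an intensity basis.
cooling tower: 88.8 − 20·log₁₀(19.4/1.7) = 88.8 − 21.15 = 67.65 dB(A).
hydraulic press: 91.5 − 20·log₁₀(11.4/2.5) = 91.5 − 13.18 = 78.32 dB(A).
CNC lathe: 94.0 − 20·log₁₀(50.9/5.0) = 94.0 − 20.15 = 73.85 dB(A).
Σ 10^(L/10) = 9.799e+07 → L_total = 10·log₁₀(9.799e+07) = 79.91 dB(A).

79.9 dB(A)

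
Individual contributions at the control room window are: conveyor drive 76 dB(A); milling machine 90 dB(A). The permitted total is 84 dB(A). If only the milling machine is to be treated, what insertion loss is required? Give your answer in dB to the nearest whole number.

The untreated sources together contribute 10^(76/10) = 3.981e+07, i.e. 76.00 dB(A).
The limit corresponds to 10^(84/10) = 2.512e+08; subtracting the fixed part leaves 2.114e+08 for the milling machine, i.e. 83.25 dB(A).
So the milling machine must be reduced from 90 to 83.25 dB(A): IL = 6.75 dB.

7 dB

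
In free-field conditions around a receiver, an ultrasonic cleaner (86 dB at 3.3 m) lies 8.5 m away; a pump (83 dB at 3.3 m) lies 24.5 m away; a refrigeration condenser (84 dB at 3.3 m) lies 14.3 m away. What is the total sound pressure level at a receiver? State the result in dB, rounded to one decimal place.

78.9 dB

Propagate each source to the receiver with L = L_ref − 20·log₁₀(r/r_ref), then add intensities.
ultrasonic cleaner: 86 − 20·log₁₀(8.5/3.3) = 86 − 8.22 = 77.78 dB.
pump: 83 − 20·log₁₀(24.5/3.3) = 83 − 17.41 = 65.59 dB.
refrigeration condenser: 84 − 20·log₁₀(14.3/3.3) = 84 − 12.74 = 71.26 dB.
Σ 10^(L/10) = 7.700e+07 → L_total = 10·log₁₀(7.700e+07) = 78.87 dB.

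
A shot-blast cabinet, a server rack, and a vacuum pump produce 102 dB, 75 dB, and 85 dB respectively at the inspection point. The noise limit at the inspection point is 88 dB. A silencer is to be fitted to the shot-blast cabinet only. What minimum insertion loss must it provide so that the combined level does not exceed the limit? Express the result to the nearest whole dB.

Fixed contribution from the other sources: Σ 10^(L/10) = 10^(75/10) + 10^(85/10) = 3.479e+08 (85.41 dB).
To meet 88 dB overall, the treated shot-blast cabinet may contribute at most 10^(88/10) − 3.479e+08 = 2.831e+08, i.e. 84.52 dB.
Required insertion loss = 102 − 84.52 = 17.48 dB.

17 dB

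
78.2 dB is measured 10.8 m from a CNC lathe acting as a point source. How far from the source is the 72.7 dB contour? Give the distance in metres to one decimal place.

20.3 m

For a point source L₁ − L₂ = 20·log₁₀(r₂/r₁), so r₂ = r₁·10^((L₁−L₂)/20).
r₂ = 10.8·10^((78.2−72.7)/20) = 10.8·10^(5.5/20) = 20.34 m.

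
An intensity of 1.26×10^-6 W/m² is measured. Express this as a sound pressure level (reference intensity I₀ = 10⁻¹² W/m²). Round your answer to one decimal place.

L = 10·log₁₀(I/I₀) = 10·log₁₀(1.26×10^-6/10⁻¹²) = 10·log₁₀(1.26×10^6).
L = 10·(0.1004 + 6) = 61.00 dB.

61.0 dB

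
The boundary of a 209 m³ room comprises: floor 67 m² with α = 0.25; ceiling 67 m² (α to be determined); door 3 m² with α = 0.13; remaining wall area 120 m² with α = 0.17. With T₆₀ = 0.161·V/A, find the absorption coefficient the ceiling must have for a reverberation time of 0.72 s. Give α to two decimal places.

0.14

Required total absorption A = 0.161·209/0.72 = 46.73 m².
Absorption from the other surfaces = 67·0.25 + 3·0.13 + 120·0.17 = 37.54 m², so the ceiling must supply 9.19 m² over 67 m².
α = 9.19/67 = 0.137.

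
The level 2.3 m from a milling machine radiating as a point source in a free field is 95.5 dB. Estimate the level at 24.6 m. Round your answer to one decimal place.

Point-source attenuation: ΔL = 20·log₁₀(r₂/r₁) = 20·log₁₀(24.6/2.3) = 20.584 dB.
L₂ = 95.5 − 20·log₁₀(24.6/2.3) = 95.5 − 20.584 = 74.92 dB.

74.9 dB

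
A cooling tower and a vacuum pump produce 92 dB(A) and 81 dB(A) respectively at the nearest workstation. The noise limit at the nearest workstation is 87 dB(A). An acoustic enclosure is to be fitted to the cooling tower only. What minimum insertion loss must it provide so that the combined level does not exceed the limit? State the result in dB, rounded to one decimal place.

Fixed contribution from the other source: Σ 10^(L/10) = 10^(81/10) = 1.259e+08 (81.00 dB(A)).
The limit corresponds to 10^(87/10) = 5.012e+08; subtracting the fixed part leaves 3.753e+08 for the cooling tower, i.e. 85.74 dB(A).
Required insertion loss = 92 − 85.74 = 6.26 dB.

6.3 dB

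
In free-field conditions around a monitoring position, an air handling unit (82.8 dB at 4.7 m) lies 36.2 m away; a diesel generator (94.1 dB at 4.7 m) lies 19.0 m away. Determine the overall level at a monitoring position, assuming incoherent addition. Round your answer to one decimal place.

Propagate each source to the receiver with L = L_ref − 20·log₁₀(r/r_ref), then add intensities.
air handling unit: 82.8 − 20·log₁₀(36.2/4.7) = 82.8 − 17.73 = 65.07 dB.
diesel generator: 94.1 − 20·log₁₀(19.0/4.7) = 94.1 − 12.13 = 81.97 dB.
Σ 10^(L/10) = 1.605e+08 → L_total = 10·log₁₀(1.605e+08) = 82.05 dB.

82.1 dB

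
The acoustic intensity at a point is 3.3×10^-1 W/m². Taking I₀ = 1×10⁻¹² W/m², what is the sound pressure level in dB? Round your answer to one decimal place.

Dividing by I₀ shifts the exponent by 12: I/I₀ = 3.3×10^11.
L = 10·(0.5185 + 11) = 115.19 dB.

115.2 dB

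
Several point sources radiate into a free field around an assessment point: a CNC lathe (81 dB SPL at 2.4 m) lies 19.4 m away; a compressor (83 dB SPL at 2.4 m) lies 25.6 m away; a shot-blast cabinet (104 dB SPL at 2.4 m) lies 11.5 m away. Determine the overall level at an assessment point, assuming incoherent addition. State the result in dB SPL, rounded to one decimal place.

First find each source's level at the receiver (point-source: −20·log₁₀(r/r_ref)), then combine on an intensity basis.
CNC lathe: 81 − 20·log₁₀(19.4/2.4) = 81 − 18.15 = 62.85 dB SPL.
compressor: 83 − 20·log₁₀(25.6/2.4) = 83 − 20.56 = 62.44 dB SPL.
shot-blast cabinet: 104 − 20·log₁₀(11.5/2.4) = 104 − 13.61 = 90.39 dB SPL.
Σ 10^(L/10) = 1.098e+09 → L_total = 10·log₁₀(1.098e+09) = 90.40 dB SPL.

90.4 dB SPL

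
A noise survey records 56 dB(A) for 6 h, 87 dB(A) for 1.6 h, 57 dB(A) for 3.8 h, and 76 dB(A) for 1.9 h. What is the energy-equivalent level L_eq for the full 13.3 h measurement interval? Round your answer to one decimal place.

Weight each interval's intensity by its duration and average over T = 13.3 h:
Σ tᵢ·10^(Lᵢ/10) = 6·10^(56/10) + 1.6·10^(87/10) + 3.8·10^(57/10) + 1.9·10^(76/10) = 8.818e+08.
L_eq = 10·log₁₀(8.818e+08/13.3) = 78.22 dB(A).

78.2 dB(A)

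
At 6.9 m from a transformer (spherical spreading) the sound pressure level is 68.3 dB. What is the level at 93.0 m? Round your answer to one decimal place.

Point-source attenuation: ΔL = 20·log₁₀(r₂/r₁) = 20·log₁₀(93.0/6.9) = 22.593 dB.
L₂ = 68.3 − 20·log₁₀(93.0/6.9) = 68.3 − 22.593 = 45.71 dB.

45.7 dB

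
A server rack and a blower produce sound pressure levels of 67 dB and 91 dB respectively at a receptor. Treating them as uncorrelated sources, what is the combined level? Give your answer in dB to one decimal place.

For uncorrelated sources the intensities add, so convert each level to linear form, sum, and take 10·log₁₀ of the total.
Σ 10^(L/10) = 10^(67/10) + 10^(91/10) = 1.264e+09.
L_total = 10·log₁₀(1.264e+09) = 91.02 dB.

91.0 dB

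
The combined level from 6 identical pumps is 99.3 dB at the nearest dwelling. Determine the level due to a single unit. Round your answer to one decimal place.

For N identical incoherent sources L_total = L₁ + 10·log₁₀ N, so L₁ = 99.3 − 10·log₁₀(6) = 99.3 − 7.782.

91.5 dB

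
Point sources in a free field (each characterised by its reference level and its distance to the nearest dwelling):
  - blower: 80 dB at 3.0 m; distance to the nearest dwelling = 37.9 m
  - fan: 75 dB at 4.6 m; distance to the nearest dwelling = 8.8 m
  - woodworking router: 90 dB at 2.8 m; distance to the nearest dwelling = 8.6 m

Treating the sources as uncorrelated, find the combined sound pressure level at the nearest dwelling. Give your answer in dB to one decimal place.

Propagate each source to the receiver with L = L_ref − 20·log₁₀(r/r_ref), then add intensities.
blower: 80 − 20·log₁₀(37.9/3.0) = 80 − 22.03 = 57.97 dB.
fan: 75 − 20·log₁₀(8.8/4.6) = 75 − 5.63 = 69.37 dB.
woodworking router: 90 − 20·log₁₀(8.6/2.8) = 90 − 9.75 = 80.25 dB.
Σ 10^(L/10) = 1.153e+08 → L_total = 10·log₁₀(1.153e+08) = 80.62 dB.

80.6 dB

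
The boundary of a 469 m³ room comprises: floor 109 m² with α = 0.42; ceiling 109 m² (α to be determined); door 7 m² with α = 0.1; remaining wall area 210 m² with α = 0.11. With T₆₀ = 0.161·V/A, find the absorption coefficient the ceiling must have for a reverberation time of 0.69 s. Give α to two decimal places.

From T₆₀ = 0.161·V/A, the target T₆₀ = 0.69 s needs A = 0.161·469/0.69 = 109.43 m².
Absorption from the other surfaces = 109·0.42 + 7·0.1 + 210·0.11 = 69.58 m², so the ceiling must supply 39.85 m² over 109 m².
α = 39.85/109 = 0.366.

0.37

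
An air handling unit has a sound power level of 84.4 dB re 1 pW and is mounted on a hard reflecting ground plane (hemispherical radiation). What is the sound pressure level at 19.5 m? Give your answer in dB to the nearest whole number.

51 dB

L_p = L_w − 10·log₁₀(2π·r²) with r = 19.5 m.
2π·r² = 2389 m², 10·log₁₀ of that is 33.782 dB.
L_p = 84.4 − 33.782 = 50.62 dB.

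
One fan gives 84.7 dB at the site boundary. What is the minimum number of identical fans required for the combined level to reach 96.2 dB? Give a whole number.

15

The shortfall is 96.2 − 84.7 = 11.5 dB, and N units add 10·log₁₀ N, so need 10·log₁₀ N ≥ 11.5.
N ≥ 10^(11.5/10) = 14.125, so N = 15.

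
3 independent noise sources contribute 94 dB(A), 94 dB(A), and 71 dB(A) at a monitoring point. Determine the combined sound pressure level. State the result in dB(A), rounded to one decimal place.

97.0 dB(A)

Incoherent sources combine by intensity addition: L_total = 10·log₁₀(Σ 10^(L_i/10)).
Σ 10^(L/10) = 10^(94/10) + 10^(94/10) + 10^(71/10) = 5.036e+09.
L_total = 10·log₁₀(5.036e+09) = 97.02 dB(A).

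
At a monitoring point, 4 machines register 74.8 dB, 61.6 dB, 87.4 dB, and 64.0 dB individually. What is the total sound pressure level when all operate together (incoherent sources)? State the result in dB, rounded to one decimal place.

87.7 dB

Incoherent sources combine by intensity addition: L_total = 10·log₁₀(Σ 10^(L_i/10)).
Σ 10^(L/10) = 10^(74.8/10) + 10^(61.6/10) + 10^(87.4/10) + 10^(64.0/10) = 5.837e+08.
L_total = 10·log₁₀(5.837e+08) = 87.66 dB.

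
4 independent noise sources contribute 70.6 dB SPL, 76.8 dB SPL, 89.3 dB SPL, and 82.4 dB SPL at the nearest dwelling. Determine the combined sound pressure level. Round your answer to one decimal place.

Incoherent sources combine by intensity addition: L_total = 10·log₁₀(Σ 10^(L_i/10)).
Σ 10^(L/10) = 10^(70.6/10) + 10^(76.8/10) + 10^(89.3/10) + 10^(82.4/10) = 1.084e+09.
L_total = 10·log₁₀(1.084e+09) = 90.35 dB SPL.

90.4 dB SPL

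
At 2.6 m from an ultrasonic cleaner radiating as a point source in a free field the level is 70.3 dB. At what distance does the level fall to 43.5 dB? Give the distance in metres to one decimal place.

56.9 m

For a point source L₁ − L₂ = 20·log₁₀(r₂/r₁), so r₂ = r₁·10^((L₁−L₂)/20).
r₂ = 2.6·10^((70.3−43.5)/20) = 2.6·10^(26.8/20) = 56.88 m.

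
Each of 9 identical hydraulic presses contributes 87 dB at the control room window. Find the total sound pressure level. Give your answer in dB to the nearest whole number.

97 dB

With 9 equal, uncorrelated contributions the intensity is 9× that of one unit, giving a rise of 10·log₁₀ 9.
L_total = 87 + 10·log₁₀(9) = 87 + 9.542 = 96.54 dB.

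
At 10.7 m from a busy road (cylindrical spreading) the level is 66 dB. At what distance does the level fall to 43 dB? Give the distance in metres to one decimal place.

Line-source spreading drops the level by 10·log₁₀(r₂/r₁); inverting, r₂/r₁ = 10^(ΔL/10).
r₂ = 10.7·10^((66−43)/10) = 10.7·10^(23.0/10) = 2134.93 m.

2134.9 m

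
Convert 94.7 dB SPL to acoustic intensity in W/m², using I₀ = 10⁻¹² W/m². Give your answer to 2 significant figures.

0.0030 W/m²

I = I₀·10^(L/10) = 10⁻¹² × 10^(94.7/10) = 10^(-2.530).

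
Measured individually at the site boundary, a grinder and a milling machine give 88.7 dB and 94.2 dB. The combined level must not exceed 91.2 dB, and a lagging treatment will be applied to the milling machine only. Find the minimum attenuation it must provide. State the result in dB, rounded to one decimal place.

6.6 dB

Everything except the milling machine sums to 10^(88.7/10) = 7.413e+08 in linear terms, 88.70 dB.
To meet 91.2 dB overall, the treated milling machine may contribute at most 10^(91.2/10) − 7.413e+08 = 5.769e+08, i.e. 87.61 dB.
So the milling machine must be reduced from 94.2 to 87.61 dB: IL = 6.59 dB.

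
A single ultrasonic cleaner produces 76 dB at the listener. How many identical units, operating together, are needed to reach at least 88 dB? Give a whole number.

16

N identical sources give L₁ + 10·log₁₀ N, so require 10·log₁₀ N ≥ 88 − 76 = 12.0 dB.
N ≥ 10^(12.0/10) = 15.849, so N = 16.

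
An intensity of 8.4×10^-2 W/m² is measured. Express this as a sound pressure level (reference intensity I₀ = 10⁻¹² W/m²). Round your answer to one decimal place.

109.2 dB

Dividing by I₀ shifts the exponent by 12: I/I₀ = 8.4×10^10.
L = 10·(0.9243 + 10) = 109.24 dB.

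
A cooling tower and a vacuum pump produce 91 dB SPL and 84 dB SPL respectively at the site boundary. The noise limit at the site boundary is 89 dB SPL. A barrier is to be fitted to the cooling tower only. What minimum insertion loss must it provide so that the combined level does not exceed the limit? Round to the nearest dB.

Fixed contribution from the other source: Σ 10^(L/10) = 10^(84/10) = 2.512e+08 (84.00 dB SPL).
The limit corresponds to 10^(89/10) = 7.943e+08; subtracting the fixed part leaves 5.431e+08 for the cooling tower, i.e. 87.35 dB SPL.
Required insertion loss = 91 − 87.35 = 3.65 dB.

4 dB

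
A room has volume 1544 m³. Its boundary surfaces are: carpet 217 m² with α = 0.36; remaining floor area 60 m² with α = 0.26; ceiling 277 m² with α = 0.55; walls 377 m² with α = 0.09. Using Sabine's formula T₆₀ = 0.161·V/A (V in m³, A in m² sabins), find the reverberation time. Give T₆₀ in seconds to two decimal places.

0.89 s

A = Σ Sᵢαᵢ = 217·0.36 + 60·0.26 + 277·0.55 + 377·0.09 = 280.00 m².
T₆₀ = 0.161·V/A = 0.161·1544/280.00 = 0.888 s.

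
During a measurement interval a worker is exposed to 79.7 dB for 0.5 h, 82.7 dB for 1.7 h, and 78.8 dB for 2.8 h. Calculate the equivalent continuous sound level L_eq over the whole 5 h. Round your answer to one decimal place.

80.6 dB

Weight each interval's intensity by its duration and average over T = 5 h:
Σ tᵢ·10^(Lᵢ/10) = 0.5·10^(79.7/10) + 1.7·10^(82.7/10) + 2.8·10^(78.8/10) = 5.756e+08.
L_eq = 10·log₁₀(5.756e+08/5) = 80.61 dB.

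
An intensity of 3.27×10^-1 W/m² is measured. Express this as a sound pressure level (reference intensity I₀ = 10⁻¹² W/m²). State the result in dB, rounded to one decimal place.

115.1 dB

L = 10·log₁₀(I/I₀) = 10·log₁₀(3.27×10^-1/10⁻¹²) = 10·log₁₀(3.27×10^11).
L = 10·(0.5145 + 11) = 115.15 dB.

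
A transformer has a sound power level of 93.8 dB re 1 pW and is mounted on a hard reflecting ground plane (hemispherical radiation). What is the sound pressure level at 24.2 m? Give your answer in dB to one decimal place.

L_p = L_w − 10·log₁₀(2π·r²) with r = 24.2 m.
2π·r² = 3680 m², 10·log₁₀ of that is 35.658 dB.
L_p = 93.8 − 35.658 = 58.14 dB.

58.1 dB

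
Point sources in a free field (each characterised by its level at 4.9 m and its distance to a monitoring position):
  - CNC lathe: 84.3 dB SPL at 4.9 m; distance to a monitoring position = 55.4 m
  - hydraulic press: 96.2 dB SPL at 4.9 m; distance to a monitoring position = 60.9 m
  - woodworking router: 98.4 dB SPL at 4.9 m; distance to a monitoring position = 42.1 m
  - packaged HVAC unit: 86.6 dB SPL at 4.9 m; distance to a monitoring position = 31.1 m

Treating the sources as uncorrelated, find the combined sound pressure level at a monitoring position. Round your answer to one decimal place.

Propagate each source to the receiver with L = L_ref − 20·log₁₀(r/r_ref), then add intensities.
CNC lathe: 84.3 − 20·log₁₀(55.4/4.9) = 84.3 − 21.07 = 63.23 dB SPL.
hydraulic press: 96.2 − 20·log₁₀(60.9/4.9) = 96.2 − 21.89 = 74.31 dB SPL.
woodworking router: 98.4 − 20·log₁₀(42.1/4.9) = 98.4 − 18.68 = 79.72 dB SPL.
packaged HVAC unit: 86.6 − 20·log₁₀(31.1/4.9) = 86.6 − 16.05 = 70.55 dB SPL.
Σ 10^(L/10) = 1.342e+08 → L_total = 10·log₁₀(1.342e+08) = 81.28 dB SPL.

81.3 dB SPL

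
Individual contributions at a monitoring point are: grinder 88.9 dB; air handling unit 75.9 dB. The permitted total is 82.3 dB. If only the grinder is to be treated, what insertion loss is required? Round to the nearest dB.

The untreated sources together contribute 10^(75.9/10) = 3.890e+07, i.e. 75.90 dB.
The limit corresponds to 10^(82.3/10) = 1.698e+08; subtracting the fixed part leaves 1.309e+08 for the grinder, i.e. 81.17 dB.
So the grinder must be reduced from 88.9 to 81.17 dB: IL = 7.73 dB.

8 dB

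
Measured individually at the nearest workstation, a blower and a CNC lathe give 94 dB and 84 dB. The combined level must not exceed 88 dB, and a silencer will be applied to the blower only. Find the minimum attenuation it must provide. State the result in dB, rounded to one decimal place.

8.2 dB

The untreated sources together contribute 10^(84/10) = 2.512e+08, i.e. 84.00 dB.
The limit corresponds to 10^(88/10) = 6.310e+08; subtracting the fixed part leaves 3.798e+08 for the blower, i.e. 85.80 dB.
Required insertion loss = 94 − 85.80 = 8.20 dB.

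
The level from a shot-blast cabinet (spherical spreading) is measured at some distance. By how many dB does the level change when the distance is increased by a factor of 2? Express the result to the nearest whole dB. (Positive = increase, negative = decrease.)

-6 dB

Point-source spreading: ΔL = −20·log₁₀(r₂/r₁).
ΔL = −20·log₁₀(2) = -6.02 dB.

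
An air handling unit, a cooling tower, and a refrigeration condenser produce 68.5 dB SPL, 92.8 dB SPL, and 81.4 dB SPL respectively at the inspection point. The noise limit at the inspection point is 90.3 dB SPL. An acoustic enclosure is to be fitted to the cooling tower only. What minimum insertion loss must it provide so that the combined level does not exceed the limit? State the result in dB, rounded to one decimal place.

Fixed contribution from the other sources: Σ 10^(L/10) = 10^(68.5/10) + 10^(81.4/10) = 1.451e+08 (81.62 dB SPL).
To meet 90.3 dB SPL overall, the treated cooling tower may contribute at most 10^(90.3/10) − 1.451e+08 = 9.264e+08, i.e. 89.67 dB SPL.
So the cooling tower must be reduced from 92.8 to 89.67 dB SPL: IL = 3.13 dB.

3.1 dB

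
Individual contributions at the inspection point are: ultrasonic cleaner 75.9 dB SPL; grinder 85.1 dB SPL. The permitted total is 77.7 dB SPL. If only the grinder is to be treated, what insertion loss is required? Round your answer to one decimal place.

The untreated sources together contribute 10^(75.9/10) = 3.890e+07, i.e. 75.90 dB SPL.
The limit corresponds to 10^(77.7/10) = 5.888e+07; subtracting the fixed part leaves 1.998e+07 for the grinder, i.e. 73.01 dB SPL.
So the grinder must be reduced from 85.1 to 73.01 dB SPL: IL = 12.09 dB.

12.1 dB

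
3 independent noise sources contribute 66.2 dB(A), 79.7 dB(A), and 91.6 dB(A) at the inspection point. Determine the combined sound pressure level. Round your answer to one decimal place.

Incoherent sources combine by intensity addition: L_total = 10·log₁₀(Σ 10^(L_i/10)).
Σ 10^(L/10) = 10^(66.2/10) + 10^(79.7/10) + 10^(91.6/10) = 1.543e+09.
L_total = 10·log₁₀(1.543e+09) = 91.88 dB(A).

91.9 dB(A)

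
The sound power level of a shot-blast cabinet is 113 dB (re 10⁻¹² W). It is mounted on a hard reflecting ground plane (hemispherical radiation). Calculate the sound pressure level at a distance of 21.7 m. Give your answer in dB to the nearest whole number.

78 dB

The power spreads over a hemisphere of area 2π·r², so L_p = L_w − 10·log₁₀(2π·r²).
2π·r² = 2959 m², 10·log₁₀ of that is 34.711 dB.
L_p = 113 − 34.711 = 78.29 dB.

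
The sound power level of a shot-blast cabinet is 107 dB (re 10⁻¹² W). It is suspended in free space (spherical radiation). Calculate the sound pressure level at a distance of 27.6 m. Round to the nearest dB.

67 dB

L_p = L_w − 10·log₁₀(4π·r²) with r = 27.6 m.
4π·r² = 9573 m², 10·log₁₀ of that is 39.810 dB.
L_p = 107 − 39.810 = 67.19 dB.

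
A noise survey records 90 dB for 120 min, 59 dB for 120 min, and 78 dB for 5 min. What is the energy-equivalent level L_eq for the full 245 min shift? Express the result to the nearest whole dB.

87 dB

L_eq = 10·log₁₀[(1/T)·Σ tᵢ·10^(Lᵢ/10)] with T = 245 min.
Σ tᵢ·10^(Lᵢ/10) = 120·10^(90/10) + 120·10^(59/10) + 5·10^(78/10) = 1.204e+11.
L_eq = 10·log₁₀(1.204e+11/245) = 86.91 dB.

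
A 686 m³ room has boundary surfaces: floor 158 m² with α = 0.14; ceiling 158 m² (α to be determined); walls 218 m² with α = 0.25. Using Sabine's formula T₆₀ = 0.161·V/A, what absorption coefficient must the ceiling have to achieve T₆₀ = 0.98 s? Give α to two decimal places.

0.23

Required total absorption A = 0.161·686/0.98 = 112.70 m².
Absorption from the other surfaces = 158·0.14 + 218·0.25 = 76.62 m², so the ceiling must supply 36.08 m² over 158 m².
α = 36.08/158 = 0.228.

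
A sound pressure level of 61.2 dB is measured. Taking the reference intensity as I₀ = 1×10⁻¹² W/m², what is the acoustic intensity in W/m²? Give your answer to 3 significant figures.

L = 10·log₁₀(I/I₀) ⇒ I = I₀·10^(L/10) = 10⁻¹² × 10^6.12.

1.32e-06 W/m²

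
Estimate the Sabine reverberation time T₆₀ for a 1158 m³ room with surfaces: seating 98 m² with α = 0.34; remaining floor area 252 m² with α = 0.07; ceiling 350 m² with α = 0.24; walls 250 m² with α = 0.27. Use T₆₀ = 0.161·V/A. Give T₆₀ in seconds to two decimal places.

0.92 s

Total absorption A = 98·0.34 + 252·0.07 + 350·0.24 + 250·0.27 = 202.46 m² sabins.
T₆₀ = 0.161·V/A = 0.161·1158/202.46 = 0.921 s.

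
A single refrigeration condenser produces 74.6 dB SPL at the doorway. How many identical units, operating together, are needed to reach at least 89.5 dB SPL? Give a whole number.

31

N identical sources give L₁ + 10·log₁₀ N, so require 10·log₁₀ N ≥ 89.5 − 74.6 = 14.9 dB.
N ≥ 10^(14.9/10) = 30.903, so N = 31.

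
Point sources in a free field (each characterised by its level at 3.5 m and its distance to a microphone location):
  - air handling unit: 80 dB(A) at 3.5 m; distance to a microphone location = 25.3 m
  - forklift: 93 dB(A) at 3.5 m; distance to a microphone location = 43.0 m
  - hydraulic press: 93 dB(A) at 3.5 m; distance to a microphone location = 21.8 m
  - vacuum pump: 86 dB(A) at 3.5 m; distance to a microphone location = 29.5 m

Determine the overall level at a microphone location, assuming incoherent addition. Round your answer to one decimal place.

78.6 dB(A)

Propagate each source to the receiver with L = L_ref − 20·log₁₀(r/r_ref), then add intensities.
air handling unit: 80 − 20·log₁₀(25.3/3.5) = 80 − 17.18 = 62.82 dB(A).
forklift: 93 − 20·log₁₀(43.0/3.5) = 93 − 21.79 = 71.21 dB(A).
hydraulic press: 93 − 20·log₁₀(21.8/3.5) = 93 − 15.89 = 77.11 dB(A).
vacuum pump: 86 − 20·log₁₀(29.5/3.5) = 86 − 18.52 = 67.48 dB(A).
Σ 10^(L/10) = 7.217e+07 → L_total = 10·log₁₀(7.217e+07) = 78.58 dB(A).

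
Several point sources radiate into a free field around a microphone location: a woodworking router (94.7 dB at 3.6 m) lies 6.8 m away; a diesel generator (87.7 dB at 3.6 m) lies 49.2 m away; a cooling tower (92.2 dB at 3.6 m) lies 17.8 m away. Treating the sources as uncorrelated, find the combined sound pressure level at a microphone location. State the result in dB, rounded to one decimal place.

Propagate each source to the receiver with L = L_ref − 20·log₁₀(r/r_ref), then add intensities.
woodworking router: 94.7 − 20·log₁₀(6.8/3.6) = 94.7 − 5.52 = 89.18 dB.
diesel generator: 87.7 − 20·log₁₀(49.2/3.6) = 87.7 − 22.71 = 64.99 dB.
cooling tower: 92.2 − 20·log₁₀(17.8/3.6) = 92.2 − 13.88 = 78.32 dB.
Σ 10^(L/10) = 8.982e+08 → L_total = 10·log₁₀(8.982e+08) = 89.53 dB.

89.5 dB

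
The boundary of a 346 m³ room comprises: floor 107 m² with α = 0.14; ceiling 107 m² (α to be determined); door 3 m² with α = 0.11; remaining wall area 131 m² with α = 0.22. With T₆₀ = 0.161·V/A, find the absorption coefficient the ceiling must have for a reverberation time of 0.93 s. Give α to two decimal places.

0.15

From T₆₀ = 0.161·V/A, the target T₆₀ = 0.93 s needs A = 0.161·346/0.93 = 59.90 m².
Absorption from the other surfaces = 107·0.14 + 3·0.11 + 131·0.22 = 44.13 m², so the ceiling must supply 15.77 m² over 107 m².
α = 15.77/107 = 0.147.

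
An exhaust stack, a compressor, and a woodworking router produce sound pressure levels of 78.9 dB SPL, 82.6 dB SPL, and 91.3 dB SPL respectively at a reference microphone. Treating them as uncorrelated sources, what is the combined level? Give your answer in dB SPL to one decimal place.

Incoherent sources combine by intensity addition: L_total = 10·log₁₀(Σ 10^(L_i/10)).
Σ 10^(L/10) = 10^(78.9/10) + 10^(82.6/10) + 10^(91.3/10) = 1.609e+09.
L_total = 10·log₁₀(1.609e+09) = 92.06 dB SPL.

92.1 dB SPL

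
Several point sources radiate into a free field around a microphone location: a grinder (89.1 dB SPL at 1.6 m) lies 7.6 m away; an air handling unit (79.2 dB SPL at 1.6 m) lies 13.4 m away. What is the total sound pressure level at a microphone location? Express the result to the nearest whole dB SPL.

First find each source's level at the receiver (point-source: −20·log₁₀(r/r_ref)), then combine on an intensity basis.
grinder: 89.1 − 20·log₁₀(7.6/1.6) = 89.1 − 13.53 = 75.57 dB SPL.
air handling unit: 79.2 − 20·log₁₀(13.4/1.6) = 79.2 − 18.46 = 60.74 dB SPL.
Σ 10^(L/10) = 3.721e+07 → L_total = 10·log₁₀(3.721e+07) = 75.71 dB SPL.

76 dB SPL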